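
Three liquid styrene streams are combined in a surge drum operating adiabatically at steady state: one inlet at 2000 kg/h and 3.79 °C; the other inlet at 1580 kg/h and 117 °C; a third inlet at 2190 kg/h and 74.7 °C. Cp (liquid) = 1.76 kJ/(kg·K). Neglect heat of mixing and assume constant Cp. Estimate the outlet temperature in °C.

No heat crosses the boundary, so H_out = H_in.
T_out = Σ ṁᵢCp,ᵢTᵢ / Σ ṁᵢCp,ᵢ
      = 626620 / 10155 = 61.704 °C

T_out = 61.7 °C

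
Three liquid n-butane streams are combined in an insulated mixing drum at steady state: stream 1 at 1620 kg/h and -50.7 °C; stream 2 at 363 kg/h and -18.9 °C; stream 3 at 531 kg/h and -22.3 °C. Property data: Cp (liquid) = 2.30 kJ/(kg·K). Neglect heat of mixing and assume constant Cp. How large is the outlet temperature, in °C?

T_out = -40.1 °C

No heat crosses the boundary, so H_out = H_in.
T_out = Σ ṁᵢCp,ᵢTᵢ / Σ ṁᵢCp,ᵢ
      = -231920 / 5782.2 = -40.11 °C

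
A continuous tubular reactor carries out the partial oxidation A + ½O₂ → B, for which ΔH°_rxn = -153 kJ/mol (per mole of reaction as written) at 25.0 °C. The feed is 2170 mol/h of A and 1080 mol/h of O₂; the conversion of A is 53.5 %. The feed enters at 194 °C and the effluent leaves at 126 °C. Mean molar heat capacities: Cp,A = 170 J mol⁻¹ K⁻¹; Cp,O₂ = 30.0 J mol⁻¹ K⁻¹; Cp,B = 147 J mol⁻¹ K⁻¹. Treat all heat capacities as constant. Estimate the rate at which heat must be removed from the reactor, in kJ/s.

Extent of reaction ξ = 0.535 × 2170 = 1161 mol/h
Reaction term: ξ·ΔH°_rxn = 1161 × -153 = -177630 kJ/h
Sensible, feed 194→25 °C: -67820 kJ/h
Outlet flows (mol/h): A 1009, O₂ 499.52, B 1161
Sensible, products 25→126 °C: 36076 kJ/h
Q = ΔH = -209370 kJ/h = -58.158 kW
Heat removed = 58.158 kJ/s

Q_out = 58.2 kJ/s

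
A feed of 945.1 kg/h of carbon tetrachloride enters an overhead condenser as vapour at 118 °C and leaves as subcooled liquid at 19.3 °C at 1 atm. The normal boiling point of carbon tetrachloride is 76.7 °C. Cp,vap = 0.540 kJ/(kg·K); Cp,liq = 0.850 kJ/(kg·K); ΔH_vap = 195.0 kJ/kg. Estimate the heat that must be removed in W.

Q_c = 69900 W

vapour 118→76.7 °C: -22.302 kJ/kg
condensation at 76.7 °C: -195 kJ/kg
liquid 76.7→19.3 °C: -48.79 kJ/kg
Δh = -22.302 + -195 + -48.79 = -266.09 kJ/kg
Q = ṁ·Δh = 945.1 kg/h × -266.09 kJ/kg = -251480 kJ/h
|Q| = 69.857 kW = 69857 W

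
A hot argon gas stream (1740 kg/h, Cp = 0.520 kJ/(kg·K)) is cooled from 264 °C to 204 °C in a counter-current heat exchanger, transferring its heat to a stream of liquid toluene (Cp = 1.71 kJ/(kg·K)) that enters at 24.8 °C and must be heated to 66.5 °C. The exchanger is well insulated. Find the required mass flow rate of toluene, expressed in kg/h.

Heat released by hot stream: Q = 1740 × 0.520 × (264 − 204) = 54288 kJ/h
Energy balance on cold side (adiabatic exchanger): Q = ṁ_c·Cp_c·(T_c,out − T_c,in)
ṁ_c = 54288 / [1.71 × (66.5 − 24.8)] = 761.33 kg/h

ṁ_c = 761 kg/h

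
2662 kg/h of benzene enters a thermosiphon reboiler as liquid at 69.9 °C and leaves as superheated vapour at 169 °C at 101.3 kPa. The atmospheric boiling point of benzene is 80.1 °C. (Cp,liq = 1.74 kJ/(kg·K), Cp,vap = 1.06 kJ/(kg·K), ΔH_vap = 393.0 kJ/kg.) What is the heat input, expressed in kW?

liquid 69.9→80.1 °C: 17.748 kJ/kg
vaporisation at 80.1 °C: 393 kJ/kg
vapour 80.1→169 °C: 94.234 kJ/kg
Δh = 17.748 + 393 + 94.234 = 504.98 kJ/kg
Q = ṁ·Δh = 2662 kg/h × 504.98 kJ/kg = 1.3443e+06 kJ/h
|Q| = 373.41 kW

Q = 373 kW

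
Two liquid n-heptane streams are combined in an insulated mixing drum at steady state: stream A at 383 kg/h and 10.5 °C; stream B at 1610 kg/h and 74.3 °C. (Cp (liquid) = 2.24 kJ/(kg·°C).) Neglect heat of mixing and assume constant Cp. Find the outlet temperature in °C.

No heat crosses the boundary, so H_out = H_in.
T_out = Σ ṁᵢCp,ᵢTᵢ / Σ ṁᵢCp,ᵢ
      = 276960 / 4464.3 = 62.039 °C

T_out = 62.0 °C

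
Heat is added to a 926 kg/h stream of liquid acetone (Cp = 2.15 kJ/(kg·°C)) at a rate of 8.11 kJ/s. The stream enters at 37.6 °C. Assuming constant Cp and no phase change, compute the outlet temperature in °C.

T_out = 52.3 °C

Q = 8.11 kJ/s = 29196 kJ/h
ΔT = Q/(ṁ·Cp) = 29196/(926×2.15) = 14.665 K
T_out = 37.6 + 14.665 = 52.265 °C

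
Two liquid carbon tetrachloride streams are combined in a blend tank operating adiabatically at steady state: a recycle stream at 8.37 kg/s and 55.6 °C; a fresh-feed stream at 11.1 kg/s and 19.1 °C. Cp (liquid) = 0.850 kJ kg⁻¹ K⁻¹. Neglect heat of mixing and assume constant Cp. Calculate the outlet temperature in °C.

T_out = 34.8 °C

Energy balance with Q = 0: Σ ṁᵢCp,ᵢ(T_out − Tᵢ) = 0
Σ ṁᵢCp,ᵢTᵢ = 8.37×0.850×55.6 + 11.1×0.850×19.1 = 575.77
Σ ṁᵢCp,ᵢ = 8.37×0.850 + 11.1×0.850 = 16.549
T_out = 575.77 / 16.549 = 34.791 °C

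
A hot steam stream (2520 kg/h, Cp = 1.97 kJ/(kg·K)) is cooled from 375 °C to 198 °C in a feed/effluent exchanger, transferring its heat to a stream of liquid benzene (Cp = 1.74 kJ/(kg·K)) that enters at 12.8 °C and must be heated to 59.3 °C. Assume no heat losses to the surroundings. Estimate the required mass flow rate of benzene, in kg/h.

ṁ_c = 10900 kg/h

Heat released by hot stream: Q = 2520 × 1.97 × (375 − 198) = 878700 kJ/h
Energy balance on cold side (adiabatic exchanger): Q = ṁ_c·Cp_c·(T_c,out − T_c,in)
ṁ_c = 878700 / [1.74 × (59.3 − 12.8)] = 10860 kg/h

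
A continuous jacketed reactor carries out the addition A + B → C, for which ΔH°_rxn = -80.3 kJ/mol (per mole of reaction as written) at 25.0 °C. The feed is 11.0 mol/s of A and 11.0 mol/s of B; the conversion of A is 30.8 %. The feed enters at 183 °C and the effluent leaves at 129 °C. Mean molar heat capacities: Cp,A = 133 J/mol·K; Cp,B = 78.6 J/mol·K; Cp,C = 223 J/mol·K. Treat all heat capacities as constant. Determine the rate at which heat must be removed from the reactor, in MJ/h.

Extent of reaction ξ = 0.308 × 11.0 = 3.388 mol/s
Reaction term: ξ·ΔH°_rxn = 3.388 × -80.3 = -272.06 kJ/s
Sensible, feed 183→25 °C: -367.76 kJ/s
Outlet flows (mol/s): A 7.612, B 7.612, C 3.388
Sensible, products 25→129 °C: 246.09 kJ/s
Q = ΔH = -393.73 kJ/s = -393.73 kW
Heat removed = 1417.4 MJ/h

Q_out = 1420 MJ/h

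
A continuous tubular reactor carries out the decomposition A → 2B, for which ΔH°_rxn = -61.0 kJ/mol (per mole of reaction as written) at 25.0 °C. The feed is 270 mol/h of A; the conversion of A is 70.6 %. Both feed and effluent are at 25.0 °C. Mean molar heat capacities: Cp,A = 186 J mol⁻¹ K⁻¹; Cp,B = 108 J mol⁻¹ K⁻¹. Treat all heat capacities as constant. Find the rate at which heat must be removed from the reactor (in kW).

Q_out = 3.23 kW

Extent of reaction ξ = 0.706 × 270 = 190.62 mol/h
Reaction term: ξ·ΔH°_rxn = 190.62 × -61.0 = -11628 kJ/h
Q = ΔH = -11628 kJ/h = -3.2299 kW
Heat removed = 3.2299 kW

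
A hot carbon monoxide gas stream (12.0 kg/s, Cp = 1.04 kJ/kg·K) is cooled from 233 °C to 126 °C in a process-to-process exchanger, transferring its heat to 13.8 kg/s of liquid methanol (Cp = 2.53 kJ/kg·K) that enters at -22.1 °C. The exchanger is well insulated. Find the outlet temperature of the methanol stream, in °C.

T_c,out = 16.1 °C

Heat released by hot stream: Q = 12.0 × 1.04 × (233 − 126) = 1335.4 kJ/s
Energy balance on cold side (adiabatic exchanger): Q = ṁ_c·Cp_c·(T_c,out − T_c,in)
T_c,out = -22.1 + 1335.4/(13.8 × 2.53) = 16.147 °C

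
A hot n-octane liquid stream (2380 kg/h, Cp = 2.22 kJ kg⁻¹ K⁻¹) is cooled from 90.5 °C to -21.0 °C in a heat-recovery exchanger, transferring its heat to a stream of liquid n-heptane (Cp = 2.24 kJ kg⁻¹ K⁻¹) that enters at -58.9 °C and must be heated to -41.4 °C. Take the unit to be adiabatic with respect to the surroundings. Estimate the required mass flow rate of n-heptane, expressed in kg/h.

Heat released by hot stream: Q = 2380 × 2.22 × (90.5 − -21.0) = 589120 kJ/h
Energy balance on cold side (adiabatic exchanger): Q = ṁ_c·Cp_c·(T_c,out − T_c,in)
ṁ_c = 589120 / [2.24 × (-41.4 − -58.9)] = 15029 kg/h

ṁ_c = 15000 kg/h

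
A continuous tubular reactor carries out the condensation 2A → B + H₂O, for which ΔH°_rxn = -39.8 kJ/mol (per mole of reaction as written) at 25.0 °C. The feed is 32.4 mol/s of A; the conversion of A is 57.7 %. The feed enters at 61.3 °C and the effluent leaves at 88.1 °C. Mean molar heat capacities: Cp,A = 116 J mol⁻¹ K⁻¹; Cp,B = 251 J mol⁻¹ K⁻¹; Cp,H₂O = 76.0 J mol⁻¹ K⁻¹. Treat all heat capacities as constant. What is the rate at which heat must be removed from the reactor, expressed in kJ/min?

Extent of reaction ξ = 0.577 × 32.4 / 2 = 9.3474 mol/s
Reaction term: ξ·ΔH°_rxn = 9.3474 × -39.8 = -372.03 kJ/s
Sensible, feed 61.3→25 °C: -136.43 kJ/s
Outlet flows (mol/s): A 13.705, B 9.3474, H₂O 9.3474
Sensible, products 25→88.1 °C: 293.19 kJ/s
Q = ΔH = -215.27 kJ/s = -215.27 kW
Heat removed = 12916 kJ/min

Q_out = 12900 kJ/min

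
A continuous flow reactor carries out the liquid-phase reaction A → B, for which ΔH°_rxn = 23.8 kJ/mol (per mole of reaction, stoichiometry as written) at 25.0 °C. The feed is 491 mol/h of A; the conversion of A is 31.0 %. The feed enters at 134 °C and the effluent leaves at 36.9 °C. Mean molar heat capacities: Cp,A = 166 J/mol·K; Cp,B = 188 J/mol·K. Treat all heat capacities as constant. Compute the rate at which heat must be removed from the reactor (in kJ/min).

Extent of reaction ξ = 0.310 × 491 = 152.21 mol/h
Reaction term: ξ·ΔH°_rxn = 152.21 × 23.8 = 3622.6 kJ/h
Sensible, feed 134→25 °C: -8884.2 kJ/h
Outlet flows (mol/h): A 338.79, B 152.21
Sensible, products 25→36.9 °C: 1009.8 kJ/h
Q = ΔH = -4251.8 kJ/h = -1.1811 kW
Heat removed = 70.863 kJ/min

Q_out = 70.9 kJ/min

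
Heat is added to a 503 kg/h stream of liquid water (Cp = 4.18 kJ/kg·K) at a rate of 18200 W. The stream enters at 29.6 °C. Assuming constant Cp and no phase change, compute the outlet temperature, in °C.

Q = 18200 W = 65520 kJ/h
ΔT = Q/(ṁ·Cp) = 65520/(503×4.18) = 31.162 K
T_out = 29.6 + 31.162 = 60.762 °C

T_out = 60.8 °C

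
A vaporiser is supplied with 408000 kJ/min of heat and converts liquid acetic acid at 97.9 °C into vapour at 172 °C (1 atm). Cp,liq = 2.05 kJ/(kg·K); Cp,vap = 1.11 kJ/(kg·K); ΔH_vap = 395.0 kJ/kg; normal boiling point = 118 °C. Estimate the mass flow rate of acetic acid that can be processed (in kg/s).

ṁ = 13.7 kg/s

Δh = 2.05×(118−97.9) + 395.0 + 1.11×(172−118) = 496.14 kJ/kg
Q = 408000 kJ/min = 6800 kJ/s = 6800 kJ/s
ṁ = Q/Δh = 6800 / 496.14 = 13.706 kg/s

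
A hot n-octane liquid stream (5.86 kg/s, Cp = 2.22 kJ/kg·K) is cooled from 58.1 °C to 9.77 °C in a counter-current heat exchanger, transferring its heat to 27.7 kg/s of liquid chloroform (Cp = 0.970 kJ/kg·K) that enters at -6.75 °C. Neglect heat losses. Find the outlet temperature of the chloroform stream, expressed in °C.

T_c,out = 16.7 °C

Heat released by hot stream: Q = 5.86 × 2.22 × (58.1 − 9.77) = 628.73 kJ/s
Energy balance on cold side (adiabatic exchanger): Q = ṁ_c·Cp_c·(T_c,out − T_c,in)
T_c,out = -6.75 + 628.73/(27.7 × 0.970) = 16.65 °C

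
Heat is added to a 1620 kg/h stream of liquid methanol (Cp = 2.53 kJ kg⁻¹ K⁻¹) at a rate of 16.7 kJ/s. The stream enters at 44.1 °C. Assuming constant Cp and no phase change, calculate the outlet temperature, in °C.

T_out = 58.8 °C

Q = 16.7 kJ/s = 60120 kJ/h
ΔT = Q/(ṁ·Cp) = 60120/(1620×2.53) = 14.668 K
T_out = 44.1 + 14.668 = 58.768 °C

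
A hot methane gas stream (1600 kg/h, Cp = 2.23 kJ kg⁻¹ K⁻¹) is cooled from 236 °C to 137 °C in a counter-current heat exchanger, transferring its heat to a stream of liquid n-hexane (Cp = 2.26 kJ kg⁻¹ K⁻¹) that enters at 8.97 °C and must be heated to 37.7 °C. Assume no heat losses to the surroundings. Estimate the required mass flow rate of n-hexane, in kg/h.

Heat released by hot stream: Q = 1600 × 2.23 × (236 − 137) = 353230 kJ/h
Energy balance on cold side (adiabatic exchanger): Q = ṁ_c·Cp_c·(T_c,out − T_c,in)
ṁ_c = 353230 / [2.26 × (37.7 − 8.97)] = 5440.2 kg/h

ṁ_c = 5440 kg/h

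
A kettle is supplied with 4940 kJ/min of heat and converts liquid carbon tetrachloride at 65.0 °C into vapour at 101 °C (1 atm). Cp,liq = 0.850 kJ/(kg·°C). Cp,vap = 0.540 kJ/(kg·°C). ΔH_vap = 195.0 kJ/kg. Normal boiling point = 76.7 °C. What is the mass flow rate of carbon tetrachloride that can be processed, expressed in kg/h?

ṁ = 1360 kg/h

Δh = 0.850×(76.7−65.0) + 195.0 + 0.540×(101−76.7) = 218.07 kJ/kg
Q = 4940 kJ/min = 82.333 kJ/s = 296400 kJ/h
ṁ = Q/Δh = 296400 / 218.07 = 1359.2 kg/h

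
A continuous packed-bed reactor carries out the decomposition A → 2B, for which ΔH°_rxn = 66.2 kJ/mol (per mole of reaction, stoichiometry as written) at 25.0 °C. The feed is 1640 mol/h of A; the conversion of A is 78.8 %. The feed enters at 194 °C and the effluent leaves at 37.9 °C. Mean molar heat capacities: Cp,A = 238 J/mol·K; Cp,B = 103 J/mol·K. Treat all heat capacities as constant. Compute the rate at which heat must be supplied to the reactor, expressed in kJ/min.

Extent of reaction ξ = 0.788 × 1640 = 1292.3 mol/h
Reaction term: ξ·ΔH°_rxn = 1292.3 × 66.2 = 85552 kJ/h
Sensible, feed 194→25 °C: -65964 kJ/h
Outlet flows (mol/h): A 347.68, B 2584.6
Sensible, products 25→37.9 °C: 4501.7 kJ/h
Q = ΔH = 24089 kJ/h = 6.6914 kW
Heat supplied = 401.49 kJ/min

Q_in = 401 kJ/min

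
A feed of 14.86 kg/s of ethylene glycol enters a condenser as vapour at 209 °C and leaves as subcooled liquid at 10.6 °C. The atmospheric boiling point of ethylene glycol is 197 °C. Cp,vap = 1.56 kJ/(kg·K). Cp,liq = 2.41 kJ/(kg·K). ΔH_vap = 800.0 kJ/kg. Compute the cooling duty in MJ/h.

vapour 209→197 °C: -18.72 kJ/kg
condensation at 197 °C: -800 kJ/kg
liquid 197→10.6 °C: -449.22 kJ/kg
Δh = -18.72 + -800 + -449.22 = -1267.9 kJ/kg
Q = ṁ·Δh = 14.86 kg/s × -1267.9 kJ/kg = -18842 kJ/s
|Q| = 18842 kW = 67830 MJ/h

Q_c = 67800 MJ/h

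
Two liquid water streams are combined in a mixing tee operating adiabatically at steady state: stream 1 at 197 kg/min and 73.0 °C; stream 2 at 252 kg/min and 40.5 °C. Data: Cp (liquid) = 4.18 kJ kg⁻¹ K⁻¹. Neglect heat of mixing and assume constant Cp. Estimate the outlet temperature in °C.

T_out = 54.8 °C

Adiabatic, steady state ⇒ Σ ṁᵢCp,ᵢ(T_out − Tᵢ) = 0
T_out = Σ ṁᵢCp,ᵢTᵢ / Σ ṁᵢCp,ᵢ
      = 102770 / 1876.8 = 54.759 °C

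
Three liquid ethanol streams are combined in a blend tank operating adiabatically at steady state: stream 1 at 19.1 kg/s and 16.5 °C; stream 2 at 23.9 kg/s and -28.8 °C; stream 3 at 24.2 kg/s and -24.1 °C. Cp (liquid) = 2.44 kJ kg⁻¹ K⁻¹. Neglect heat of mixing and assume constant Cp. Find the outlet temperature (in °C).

No heat crosses the boundary, so H_out = H_in.
T_out = Σ ṁᵢCp,ᵢTᵢ / Σ ṁᵢCp,ᵢ
      = -2333.6 / 163.97 = -14.232 °C

T_out = -14.2 °C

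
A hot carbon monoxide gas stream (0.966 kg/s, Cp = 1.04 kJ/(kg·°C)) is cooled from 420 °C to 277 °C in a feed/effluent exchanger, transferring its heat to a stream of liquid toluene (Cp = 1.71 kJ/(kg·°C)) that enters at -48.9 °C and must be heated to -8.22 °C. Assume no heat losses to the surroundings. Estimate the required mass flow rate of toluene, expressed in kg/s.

ṁ_c = 2.07 kg/s

Heat released by hot stream: Q = 0.966 × 1.04 × (420 − 277) = 143.66 kJ/s
Energy balance on cold side (adiabatic exchanger): Q = ṁ_c·Cp_c·(T_c,out − T_c,in)
ṁ_c = 143.66 / [1.71 × (-8.22 − -48.9)] = 2.0652 kg/s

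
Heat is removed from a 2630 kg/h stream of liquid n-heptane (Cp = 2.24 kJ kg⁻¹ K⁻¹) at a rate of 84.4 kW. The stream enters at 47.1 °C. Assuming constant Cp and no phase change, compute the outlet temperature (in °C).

Q = 84.4 kW = 303840 kJ/h
ΔT = Q/(ṁ·Cp) = 303840/(2630×2.24) = 51.575 K
T_out = 47.1 − 51.575 = -4.4752 °C

T_out = -4.48 °C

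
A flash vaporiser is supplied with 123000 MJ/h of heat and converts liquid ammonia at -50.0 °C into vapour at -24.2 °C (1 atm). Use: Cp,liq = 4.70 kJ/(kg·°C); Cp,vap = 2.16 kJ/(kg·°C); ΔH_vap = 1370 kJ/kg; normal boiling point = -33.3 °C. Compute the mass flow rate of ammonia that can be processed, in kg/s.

ṁ = 23.3 kg/s

Δh = 4.70×(-33.3−-50.0) + 1370 + 2.16×(-24.2−-33.3) = 1468.1 kJ/kg
Q = 123000 MJ/h = 34167 kJ/s = 34167 kJ/s
ṁ = Q/Δh = 34167 / 1468.1 = 23.272 kg/s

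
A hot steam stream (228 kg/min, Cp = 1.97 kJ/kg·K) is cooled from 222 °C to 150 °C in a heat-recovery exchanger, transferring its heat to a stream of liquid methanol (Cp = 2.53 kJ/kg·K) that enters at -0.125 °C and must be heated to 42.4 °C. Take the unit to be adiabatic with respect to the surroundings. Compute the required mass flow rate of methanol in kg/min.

Heat released by hot stream: Q = 228 × 1.97 × (222 − 150) = 32340 kJ/min
Energy balance on cold side (adiabatic exchanger): Q = ṁ_c·Cp_c·(T_c,out − T_c,in)
ṁ_c = 32340 / [2.53 × (42.4 − -0.125)] = 300.59 kg/min

ṁ_c = 301 kg/min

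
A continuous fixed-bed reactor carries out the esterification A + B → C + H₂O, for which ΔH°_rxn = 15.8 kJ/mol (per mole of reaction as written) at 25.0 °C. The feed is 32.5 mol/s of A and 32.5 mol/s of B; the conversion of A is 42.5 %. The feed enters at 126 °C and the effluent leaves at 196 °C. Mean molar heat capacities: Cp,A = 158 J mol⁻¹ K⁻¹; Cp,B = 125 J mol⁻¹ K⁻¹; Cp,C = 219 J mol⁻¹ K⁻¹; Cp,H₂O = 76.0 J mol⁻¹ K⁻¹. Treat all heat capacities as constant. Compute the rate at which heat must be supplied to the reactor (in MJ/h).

Extent of reaction ξ = 0.425 × 32.5 = 13.812 mol/s
Reaction term: ξ·ΔH°_rxn = 13.812 × 15.8 = 218.24 kJ/s
Sensible, feed 126→25 °C: -928.95 kJ/s
Outlet flows (mol/s): A 18.688, B 18.688, C 13.812, H₂O 13.812
Sensible, products 25→196 °C: 1601.1 kJ/s
Q = ΔH = 890.41 kJ/s = 890.41 kW
Heat supplied = 3205.5 MJ/h

Q_in = 3210 MJ/h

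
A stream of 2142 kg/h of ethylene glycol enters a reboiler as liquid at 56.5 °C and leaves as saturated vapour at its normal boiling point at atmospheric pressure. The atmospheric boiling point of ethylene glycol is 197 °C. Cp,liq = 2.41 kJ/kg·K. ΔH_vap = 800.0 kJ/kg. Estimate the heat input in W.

liquid 56.5→197 °C: 338.61 kJ/kg
vaporisation at 197 °C: 800 kJ/kg
Δh = 338.61 + 800 = 1138.6 kJ/kg
Q = ṁ·Δh = 2142 kg/h × 1138.6 kJ/kg = 2.4389e+06 kJ/h
|Q| = 677.47 kW = 677470 W

Q = 677000 W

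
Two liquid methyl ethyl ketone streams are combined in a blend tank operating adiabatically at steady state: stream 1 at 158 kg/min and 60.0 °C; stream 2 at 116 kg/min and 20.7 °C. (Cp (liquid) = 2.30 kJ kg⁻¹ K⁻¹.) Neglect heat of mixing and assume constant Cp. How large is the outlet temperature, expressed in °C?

No heat crosses the boundary, so H_out = H_in.
T_out = Σ ṁᵢCp,ᵢTᵢ / Σ ṁᵢCp,ᵢ
      = 27327 / 630.2 = 43.362 °C

T_out = 43.4 °C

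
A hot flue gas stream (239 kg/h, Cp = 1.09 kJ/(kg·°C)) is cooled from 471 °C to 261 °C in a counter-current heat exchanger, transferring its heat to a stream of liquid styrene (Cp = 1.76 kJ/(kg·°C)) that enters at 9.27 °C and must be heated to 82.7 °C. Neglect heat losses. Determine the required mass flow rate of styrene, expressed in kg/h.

Heat released by hot stream: Q = 239 × 1.09 × (471 − 261) = 54707 kJ/h
Energy balance on cold side (adiabatic exchanger): Q = ṁ_c·Cp_c·(T_c,out − T_c,in)
ṁ_c = 54707 / [1.76 × (82.7 − 9.27)] = 423.31 kg/h

ṁ_c = 423 kg/h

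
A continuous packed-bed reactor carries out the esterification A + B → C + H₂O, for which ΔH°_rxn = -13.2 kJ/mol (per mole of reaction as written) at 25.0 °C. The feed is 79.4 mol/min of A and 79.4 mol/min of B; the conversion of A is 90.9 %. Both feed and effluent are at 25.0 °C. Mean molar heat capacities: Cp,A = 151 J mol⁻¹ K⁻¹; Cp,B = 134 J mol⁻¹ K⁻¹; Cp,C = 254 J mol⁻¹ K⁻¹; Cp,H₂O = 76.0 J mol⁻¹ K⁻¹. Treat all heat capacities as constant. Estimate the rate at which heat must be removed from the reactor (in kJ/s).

Extent of reaction ξ = 0.909 × 79.4 = 72.175 mol/min
Reaction term: ξ·ΔH°_rxn = 72.175 × -13.2 = -952.7 kJ/min
Q = ΔH = -952.7 kJ/min = -15.878 kW
Heat removed = 15.878 kJ/s

Q_out = 15.9 kJ/s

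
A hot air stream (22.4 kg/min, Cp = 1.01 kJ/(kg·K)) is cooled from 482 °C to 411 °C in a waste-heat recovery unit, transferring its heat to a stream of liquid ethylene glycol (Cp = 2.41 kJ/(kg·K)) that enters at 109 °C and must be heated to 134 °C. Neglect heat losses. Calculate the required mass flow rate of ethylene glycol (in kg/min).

ṁ_c = 26.7 kg/min

Heat released by hot stream: Q = 22.4 × 1.01 × (482 − 411) = 1606.3 kJ/min
Energy balance on cold side (adiabatic exchanger): Q = ṁ_c·Cp_c·(T_c,out − T_c,in)
ṁ_c = 1606.3 / [2.41 × (134 − 109)] = 26.661 kg/min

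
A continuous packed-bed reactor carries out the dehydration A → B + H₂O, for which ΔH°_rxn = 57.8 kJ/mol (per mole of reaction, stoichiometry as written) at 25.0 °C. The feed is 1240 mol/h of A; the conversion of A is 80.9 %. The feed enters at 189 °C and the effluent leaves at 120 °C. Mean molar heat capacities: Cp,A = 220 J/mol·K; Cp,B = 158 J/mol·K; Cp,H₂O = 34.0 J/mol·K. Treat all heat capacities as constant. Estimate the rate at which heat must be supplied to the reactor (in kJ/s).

Q_in = 10.1 kJ/s

Extent of reaction ξ = 0.809 × 1240 = 1003.2 mol/h
Reaction term: ξ·ΔH°_rxn = 1003.2 × 57.8 = 57983 kJ/h
Sensible, feed 189→25 °C: -44739 kJ/h
Outlet flows (mol/h): A 236.84, B 1003.2, H₂O 1003.2
Sensible, products 25→120 °C: 23248 kJ/h
Q = ΔH = 36491 kJ/h = 10.136 kW
Heat supplied = 10.136 kJ/s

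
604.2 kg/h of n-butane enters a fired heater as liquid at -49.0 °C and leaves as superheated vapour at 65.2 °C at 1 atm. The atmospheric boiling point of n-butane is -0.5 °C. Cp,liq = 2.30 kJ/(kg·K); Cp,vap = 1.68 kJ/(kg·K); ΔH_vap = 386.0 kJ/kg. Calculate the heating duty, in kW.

Q = 102 kW

liquid -49.0→-0.5 °C: 111.55 kJ/kg
vaporisation at -0.5 °C: 386 kJ/kg
vapour -0.5→65.2 °C: 110.38 kJ/kg
Δh = 111.55 + 386 + 110.38 = 607.93 kJ/kg
Q = ṁ·Δh = 604.2 kg/h × 607.93 kJ/kg = 367310 kJ/h
|Q| = 102.03 kW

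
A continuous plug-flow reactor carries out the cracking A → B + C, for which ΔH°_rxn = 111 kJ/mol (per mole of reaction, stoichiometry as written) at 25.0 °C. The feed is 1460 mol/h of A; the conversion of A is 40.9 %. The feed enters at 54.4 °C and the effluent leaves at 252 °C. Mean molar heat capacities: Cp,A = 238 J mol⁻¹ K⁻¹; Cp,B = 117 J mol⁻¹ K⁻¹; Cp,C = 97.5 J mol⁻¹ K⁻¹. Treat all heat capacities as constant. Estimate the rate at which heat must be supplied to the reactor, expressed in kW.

Extent of reaction ξ = 0.409 × 1460 = 597.14 mol/h
Reaction term: ξ·ΔH°_rxn = 597.14 × 111 = 66283 kJ/h
Sensible, feed 54.4→25 °C: -10216 kJ/h
Outlet flows (mol/h): A 862.86, B 597.14, C 597.14
Sensible, products 25→252 °C: 75693 kJ/h
Q = ΔH = 131760 kJ/h = 36.6 kW
Heat supplied = 36.6 kW

Q_in = 36.6 kW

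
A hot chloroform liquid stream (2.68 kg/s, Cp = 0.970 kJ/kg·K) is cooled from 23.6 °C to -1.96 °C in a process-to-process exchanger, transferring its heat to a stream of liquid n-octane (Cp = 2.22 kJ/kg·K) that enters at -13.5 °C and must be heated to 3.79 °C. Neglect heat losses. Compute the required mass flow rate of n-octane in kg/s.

Heat released by hot stream: Q = 2.68 × 0.970 × (23.6 − -1.96) = 66.446 kJ/s
Energy balance on cold side (adiabatic exchanger): Q = ṁ_c·Cp_c·(T_c,out − T_c,in)
ṁ_c = 66.446 / [2.22 × (3.79 − -13.5)] = 1.7311 kg/s

ṁ_c = 1.73 kg/s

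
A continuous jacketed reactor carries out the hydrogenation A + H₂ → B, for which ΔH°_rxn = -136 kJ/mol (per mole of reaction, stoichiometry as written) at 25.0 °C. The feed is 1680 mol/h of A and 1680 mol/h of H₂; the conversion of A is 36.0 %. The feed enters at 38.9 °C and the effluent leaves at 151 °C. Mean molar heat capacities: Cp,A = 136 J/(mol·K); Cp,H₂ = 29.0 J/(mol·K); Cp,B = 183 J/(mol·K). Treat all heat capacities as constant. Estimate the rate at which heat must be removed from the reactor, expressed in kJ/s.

Q_out = 13.8 kJ/s

Extent of reaction ξ = 0.360 × 1680 = 604.8 mol/h
Reaction term: ξ·ΔH°_rxn = 604.8 × -136 = -82253 kJ/h
Sensible, feed 38.9→25 °C: -3853.1 kJ/h
Outlet flows (mol/h): A 1075.2, H₂ 1075.2, B 604.8
Sensible, products 25→151 °C: 36299 kJ/h
Q = ΔH = -49807 kJ/h = -13.835 kW
Heat removed = 13.835 kJ/s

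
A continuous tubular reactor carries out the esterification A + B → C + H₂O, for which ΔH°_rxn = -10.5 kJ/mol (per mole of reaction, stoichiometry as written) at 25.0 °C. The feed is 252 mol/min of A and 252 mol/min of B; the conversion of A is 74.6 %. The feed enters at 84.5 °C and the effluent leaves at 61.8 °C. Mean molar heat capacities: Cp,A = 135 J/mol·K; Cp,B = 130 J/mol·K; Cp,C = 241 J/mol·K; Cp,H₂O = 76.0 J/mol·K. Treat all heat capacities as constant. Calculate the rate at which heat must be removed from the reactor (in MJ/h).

Q_out = 188 MJ/h

Extent of reaction ξ = 0.746 × 252 = 187.99 mol/min
Reaction term: ξ·ΔH°_rxn = 187.99 × -10.5 = -1973.9 kJ/min
Sensible, feed 84.5→25 °C: -3973.4 kJ/min
Outlet flows (mol/min): A 64.008, B 64.008, C 187.99, H₂O 187.99
Sensible, products 25→61.8 °C: 2817.2 kJ/min
Q = ΔH = -3130.1 kJ/min = -52.168 kW
Heat removed = 187.8 MJ/h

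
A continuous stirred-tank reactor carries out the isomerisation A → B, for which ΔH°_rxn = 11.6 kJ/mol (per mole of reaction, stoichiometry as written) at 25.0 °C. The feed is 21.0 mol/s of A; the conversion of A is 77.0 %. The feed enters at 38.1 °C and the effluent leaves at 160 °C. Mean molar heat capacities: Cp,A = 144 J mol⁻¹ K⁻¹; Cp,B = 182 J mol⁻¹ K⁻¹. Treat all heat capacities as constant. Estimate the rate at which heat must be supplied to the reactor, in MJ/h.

Extent of reaction ξ = 0.770 × 21.0 = 16.17 mol/s
Reaction term: ξ·ΔH°_rxn = 16.17 × 11.6 = 187.57 kJ/s
Sensible, feed 38.1→25 °C: -39.614 kJ/s
Outlet flows (mol/s): A 4.83, B 16.17
Sensible, products 25→160 °C: 491.19 kJ/s
Q = ΔH = 639.15 kJ/s = 639.15 kW
Heat supplied = 2300.9 MJ/h

Q_in = 2300 MJ/h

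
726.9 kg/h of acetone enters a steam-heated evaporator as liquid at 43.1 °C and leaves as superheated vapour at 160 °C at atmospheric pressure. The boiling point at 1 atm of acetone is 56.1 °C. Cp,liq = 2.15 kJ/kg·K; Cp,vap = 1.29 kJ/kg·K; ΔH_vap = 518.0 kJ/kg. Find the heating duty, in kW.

Q = 137 kW

liquid 43.1→56.1 °C: 27.95 kJ/kg
vaporisation at 56.1 °C: 518 kJ/kg
vapour 56.1→160 °C: 134.03 kJ/kg
Δh = 27.95 + 518 + 134.03 = 679.98 kJ/kg
Q = ṁ·Δh = 726.9 kg/h × 679.98 kJ/kg = 494280 kJ/h
|Q| = 137.3 kW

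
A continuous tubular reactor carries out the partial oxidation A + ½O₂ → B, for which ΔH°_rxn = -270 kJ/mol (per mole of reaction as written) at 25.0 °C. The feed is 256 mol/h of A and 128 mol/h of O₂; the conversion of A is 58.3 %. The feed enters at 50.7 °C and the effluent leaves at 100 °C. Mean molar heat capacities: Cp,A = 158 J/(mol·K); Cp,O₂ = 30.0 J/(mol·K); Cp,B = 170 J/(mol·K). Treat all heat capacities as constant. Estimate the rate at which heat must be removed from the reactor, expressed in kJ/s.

Q_out = 10.6 kJ/s

Extent of reaction ξ = 0.583 × 256 = 149.25 mol/h
Reaction term: ξ·ΔH°_rxn = 149.25 × -270 = -40297 kJ/h
Sensible, feed 50.7→25 °C: -1138.2 kJ/h
Outlet flows (mol/h): A 106.75, O₂ 53.376, B 149.25
Sensible, products 25→100 °C: 3288 kJ/h
Q = ΔH = -38147 kJ/h = -10.596 kW
Heat removed = 10.596 kJ/s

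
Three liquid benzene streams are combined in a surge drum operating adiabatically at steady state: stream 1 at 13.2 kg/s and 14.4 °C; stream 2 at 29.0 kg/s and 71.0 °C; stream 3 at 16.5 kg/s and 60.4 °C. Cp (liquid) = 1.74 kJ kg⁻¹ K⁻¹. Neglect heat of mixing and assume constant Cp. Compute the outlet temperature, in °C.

No heat crosses the boundary, so H_out = H_in.
Σ ṁᵢCp,ᵢTᵢ = 13.2×1.74×14.4 + 29.0×1.74×71.0 + 16.5×1.74×60.4 = 5647.5
Σ ṁᵢCp,ᵢ = 13.2×1.74 + 29.0×1.74 + 16.5×1.74 = 102.14
T_out = 5647.5 / 102.14 = 55.293 °C

T_out = 55.3 °C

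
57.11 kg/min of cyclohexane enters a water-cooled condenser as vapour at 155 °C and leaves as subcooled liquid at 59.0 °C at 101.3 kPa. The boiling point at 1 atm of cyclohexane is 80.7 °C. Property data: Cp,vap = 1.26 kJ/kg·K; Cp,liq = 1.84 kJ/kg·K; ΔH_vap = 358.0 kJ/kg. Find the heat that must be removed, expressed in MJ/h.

vapour 155→80.7 °C: -93.618 kJ/kg
condensation at 80.7 °C: -358 kJ/kg
liquid 80.7→59.0 °C: -39.928 kJ/kg
Δh = -93.618 + -358 + -39.928 = -491.55 kJ/kg
Q = ṁ·Δh = 57.11 kg/min × -491.55 kJ/kg = -28072 kJ/min
|Q| = 467.87 kW = 1684.3 MJ/h

Q_c = 1680 MJ/h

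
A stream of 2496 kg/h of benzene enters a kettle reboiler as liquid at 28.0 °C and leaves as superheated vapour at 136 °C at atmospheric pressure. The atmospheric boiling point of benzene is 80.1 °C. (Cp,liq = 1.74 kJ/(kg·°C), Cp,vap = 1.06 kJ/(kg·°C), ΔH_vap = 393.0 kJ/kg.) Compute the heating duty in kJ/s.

liquid 28.0→80.1 °C: 90.654 kJ/kg
vaporisation at 80.1 °C: 393 kJ/kg
vapour 80.1→136 °C: 59.254 kJ/kg
Δh = 90.654 + 393 + 59.254 = 542.91 kJ/kg
Q = ṁ·Δh = 2496 kg/h × 542.91 kJ/kg = 1.3551e+06 kJ/h
|Q| = 376.42 kW

Q = 376 kJ/s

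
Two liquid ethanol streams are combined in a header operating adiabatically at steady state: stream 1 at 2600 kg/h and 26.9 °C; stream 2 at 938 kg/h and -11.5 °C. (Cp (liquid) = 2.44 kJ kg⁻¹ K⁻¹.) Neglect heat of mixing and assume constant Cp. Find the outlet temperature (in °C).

T_out = 16.7 °C

Energy balance with Q = 0: Σ ṁᵢCp,ᵢ(T_out − Tᵢ) = 0
Σ ṁᵢCp,ᵢTᵢ = 2600×2.44×26.9 + 938×2.44×-11.5 = 144330
Σ ṁᵢCp,ᵢ = 2600×2.44 + 938×2.44 = 8632.7
T_out = 144330 / 8632.7 = 16.719 °C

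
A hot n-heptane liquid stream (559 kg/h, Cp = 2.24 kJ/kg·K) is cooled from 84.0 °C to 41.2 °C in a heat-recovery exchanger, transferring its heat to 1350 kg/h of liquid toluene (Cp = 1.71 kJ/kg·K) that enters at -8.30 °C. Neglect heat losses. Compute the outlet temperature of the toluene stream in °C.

T_c,out = 14.9 °C

Heat released by hot stream: Q = 559 × 2.24 × (84.0 − 41.2) = 53592 kJ/h
Energy balance on cold side (adiabatic exchanger): Q = ṁ_c·Cp_c·(T_c,out − T_c,in)
T_c,out = -8.30 + 53592/(1350 × 1.71) = 14.915 °C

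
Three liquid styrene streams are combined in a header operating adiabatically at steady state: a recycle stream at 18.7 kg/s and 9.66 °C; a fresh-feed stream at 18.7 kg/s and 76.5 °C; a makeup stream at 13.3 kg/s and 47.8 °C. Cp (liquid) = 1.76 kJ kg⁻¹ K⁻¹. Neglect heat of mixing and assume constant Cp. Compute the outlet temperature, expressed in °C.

T_out = 44.3 °C

No heat crosses the boundary, so H_out = H_in.
T_out = Σ ṁᵢCp,ᵢTᵢ / Σ ṁᵢCp,ᵢ
      = 3954.6 / 89.232 = 44.318 °C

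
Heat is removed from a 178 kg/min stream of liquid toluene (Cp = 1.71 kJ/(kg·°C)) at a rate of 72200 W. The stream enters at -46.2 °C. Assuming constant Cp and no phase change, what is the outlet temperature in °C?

T_out = -60.4 °C

Q = 72200 W = 4332 kJ/min
ΔT = Q/(ṁ·Cp) = 4332/(178×1.71) = 14.232 K
T_out = -46.2 − 14.232 = -60.432 °C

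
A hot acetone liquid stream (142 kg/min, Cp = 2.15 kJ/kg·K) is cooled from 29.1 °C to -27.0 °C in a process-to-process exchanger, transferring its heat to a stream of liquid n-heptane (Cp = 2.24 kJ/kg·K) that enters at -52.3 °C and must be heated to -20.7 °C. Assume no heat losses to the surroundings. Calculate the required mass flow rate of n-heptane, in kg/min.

ṁ_c = 242 kg/min

Heat released by hot stream: Q = 142 × 2.15 × (29.1 − -27.0) = 17127 kJ/min
Energy balance on cold side (adiabatic exchanger): Q = ṁ_c·Cp_c·(T_c,out − T_c,in)
ṁ_c = 17127 / [2.24 × (-20.7 − -52.3)] = 241.97 kg/min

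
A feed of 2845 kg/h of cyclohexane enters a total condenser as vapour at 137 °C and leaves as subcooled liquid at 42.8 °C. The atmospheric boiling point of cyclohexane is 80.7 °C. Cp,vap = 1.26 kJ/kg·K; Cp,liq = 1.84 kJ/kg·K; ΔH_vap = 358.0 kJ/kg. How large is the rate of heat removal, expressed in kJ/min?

vapour 137→80.7 °C: -70.938 kJ/kg
condensation at 80.7 °C: -358 kJ/kg
liquid 80.7→42.8 °C: -69.736 kJ/kg
Δh = -70.938 + -358 + -69.736 = -498.67 kJ/kg
Q = ṁ·Δh = 2845 kg/h × -498.67 kJ/kg = -1.4187e+06 kJ/h
|Q| = 394.09 kW = 23645 kJ/min

Q_c = 23600 kJ/min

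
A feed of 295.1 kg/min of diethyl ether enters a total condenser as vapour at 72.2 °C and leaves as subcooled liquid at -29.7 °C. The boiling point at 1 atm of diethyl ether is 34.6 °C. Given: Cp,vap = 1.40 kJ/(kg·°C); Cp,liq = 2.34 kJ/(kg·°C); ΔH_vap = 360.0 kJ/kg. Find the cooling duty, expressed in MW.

vapour 72.2→34.6 °C: -52.64 kJ/kg
condensation at 34.6 °C: -360 kJ/kg
liquid 34.6→-29.7 °C: -150.46 kJ/kg
Δh = -52.64 + -360 + -150.46 = -563.1 kJ/kg
Q = ṁ·Δh = 295.1 kg/min × -563.1 kJ/kg = -166170 kJ/min
|Q| = 2769.5 kW = 2.7695 MW

Q_c = 2.77 MW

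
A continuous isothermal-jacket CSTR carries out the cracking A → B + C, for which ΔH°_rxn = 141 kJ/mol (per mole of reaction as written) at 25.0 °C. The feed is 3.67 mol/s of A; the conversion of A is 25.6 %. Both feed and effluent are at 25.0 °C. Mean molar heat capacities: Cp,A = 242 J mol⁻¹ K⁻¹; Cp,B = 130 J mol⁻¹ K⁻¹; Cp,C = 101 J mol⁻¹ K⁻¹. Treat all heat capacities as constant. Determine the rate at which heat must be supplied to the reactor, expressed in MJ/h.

Extent of reaction ξ = 0.256 × 3.67 = 0.93952 mol/s
Reaction term: ξ·ΔH°_rxn = 0.93952 × 141 = 132.47 kJ/s
Q = ΔH = 132.47 kJ/s = 132.47 kW
Heat supplied = 476.9 MJ/h

Q_in = 477 MJ/h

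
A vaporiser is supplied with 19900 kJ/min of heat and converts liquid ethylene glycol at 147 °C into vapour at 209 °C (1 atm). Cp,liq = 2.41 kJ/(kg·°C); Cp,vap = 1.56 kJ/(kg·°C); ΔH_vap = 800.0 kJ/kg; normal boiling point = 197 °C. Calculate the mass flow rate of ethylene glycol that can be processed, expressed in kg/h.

ṁ = 1270 kg/h

Δh = 2.41×(197−147) + 800.0 + 1.56×(209−197) = 939.22 kJ/kg
Q = 19900 kJ/min = 331.67 kJ/s = 1.194e+06 kJ/h
ṁ = Q/Δh = 1.194e+06 / 939.22 = 1271.3 kg/h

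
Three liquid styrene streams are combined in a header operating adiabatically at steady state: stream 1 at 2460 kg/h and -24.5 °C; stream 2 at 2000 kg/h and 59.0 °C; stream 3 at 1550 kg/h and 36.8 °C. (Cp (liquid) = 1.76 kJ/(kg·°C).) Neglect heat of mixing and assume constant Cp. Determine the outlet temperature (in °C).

T_out = 19.1 °C

Adiabatic, steady state ⇒ Σ ṁᵢCp,ᵢ(T_out − Tᵢ) = 0
Σ ṁᵢCp,ᵢTᵢ = 2460×1.76×-24.5 + 2000×1.76×59.0 + 1550×1.76×36.8 = 202000
Σ ṁᵢCp,ᵢ = 2460×1.76 + 2000×1.76 + 1550×1.76 = 10578
T_out = 202000 / 10578 = 19.097 °C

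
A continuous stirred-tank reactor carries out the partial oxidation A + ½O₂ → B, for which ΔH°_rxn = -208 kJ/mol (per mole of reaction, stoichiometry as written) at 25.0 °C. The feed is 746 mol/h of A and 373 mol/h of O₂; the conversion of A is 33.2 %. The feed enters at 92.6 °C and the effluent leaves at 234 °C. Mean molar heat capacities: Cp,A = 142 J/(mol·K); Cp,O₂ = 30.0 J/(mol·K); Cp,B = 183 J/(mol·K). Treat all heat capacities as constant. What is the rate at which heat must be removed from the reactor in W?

Q_out = 9340 W

Extent of reaction ξ = 0.332 × 746 = 247.67 mol/h
Reaction term: ξ·ΔH°_rxn = 247.67 × -208 = -51516 kJ/h
Sensible, feed 92.6→25 °C: -7917.4 kJ/h
Outlet flows (mol/h): A 498.33, O₂ 249.16, B 247.67
Sensible, products 25→234 °C: 25824 kJ/h
Q = ΔH = -33609 kJ/h = -9.3358 kW
Heat removed = 9335.8 W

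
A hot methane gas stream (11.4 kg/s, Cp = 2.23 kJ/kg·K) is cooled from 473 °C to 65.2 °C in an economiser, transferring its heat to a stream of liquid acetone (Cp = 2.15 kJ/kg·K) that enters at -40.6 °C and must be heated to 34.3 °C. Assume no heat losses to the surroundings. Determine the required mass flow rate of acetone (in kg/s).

ṁ_c = 64.4 kg/s

Heat released by hot stream: Q = 11.4 × 2.23 × (473 − 65.2) = 10367 kJ/s
Energy balance on cold side (adiabatic exchanger): Q = ṁ_c·Cp_c·(T_c,out − T_c,in)
ṁ_c = 10367 / [2.15 × (34.3 − -40.6)] = 64.378 kg/s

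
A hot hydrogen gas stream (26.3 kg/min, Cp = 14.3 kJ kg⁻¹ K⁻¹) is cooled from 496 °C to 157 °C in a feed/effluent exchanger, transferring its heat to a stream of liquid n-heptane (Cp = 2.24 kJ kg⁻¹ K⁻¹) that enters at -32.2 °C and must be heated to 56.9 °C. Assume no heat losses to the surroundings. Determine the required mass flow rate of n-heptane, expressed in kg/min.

Heat released by hot stream: Q = 26.3 × 14.3 × (496 − 157) = 127490 kJ/min
Energy balance on cold side (adiabatic exchanger): Q = ṁ_c·Cp_c·(T_c,out − T_c,in)
ṁ_c = 127490 / [2.24 × (56.9 − -32.2)] = 638.8 kg/min

ṁ_c = 639 kg/min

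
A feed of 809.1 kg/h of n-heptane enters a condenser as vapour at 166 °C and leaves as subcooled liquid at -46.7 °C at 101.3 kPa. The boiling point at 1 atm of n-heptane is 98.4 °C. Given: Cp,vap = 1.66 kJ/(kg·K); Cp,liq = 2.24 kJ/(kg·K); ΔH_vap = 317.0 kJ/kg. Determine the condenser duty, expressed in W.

Q_c = 170000 W

vapour 166→98.4 °C: -112.22 kJ/kg
condensation at 98.4 °C: -317 kJ/kg
liquid 98.4→-46.7 °C: -325.02 kJ/kg
Δh = -112.22 + -317 + -325.02 = -754.24 kJ/kg
Q = ṁ·Δh = 809.1 kg/h × -754.24 kJ/kg = -610260 kJ/h
|Q| = 169.52 kW = 169520 W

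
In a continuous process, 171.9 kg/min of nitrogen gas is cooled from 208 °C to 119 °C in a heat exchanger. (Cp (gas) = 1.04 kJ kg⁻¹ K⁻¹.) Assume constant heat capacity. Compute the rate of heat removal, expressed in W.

Q = ṁ·Cp·ΔT = 171.9 × 1.04 × (119 − 208) = -15911 kJ/min
Converting: 15911 / 60 s = 265.18 kW
Cooling duty = 265180 W

Q_c = 265000 W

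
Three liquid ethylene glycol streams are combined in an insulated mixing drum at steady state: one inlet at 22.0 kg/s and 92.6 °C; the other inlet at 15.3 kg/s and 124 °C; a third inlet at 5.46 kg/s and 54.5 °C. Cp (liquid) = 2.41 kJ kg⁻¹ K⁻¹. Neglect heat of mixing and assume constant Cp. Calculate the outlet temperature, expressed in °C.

T_out = 99.0 °C

Adiabatic, steady state ⇒ Σ ṁᵢCp,ᵢ(T_out − Tᵢ) = 0
T_out = Σ ṁᵢCp,ᵢTᵢ / Σ ṁᵢCp,ᵢ
      = 10199 / 103.05 = 98.97 °C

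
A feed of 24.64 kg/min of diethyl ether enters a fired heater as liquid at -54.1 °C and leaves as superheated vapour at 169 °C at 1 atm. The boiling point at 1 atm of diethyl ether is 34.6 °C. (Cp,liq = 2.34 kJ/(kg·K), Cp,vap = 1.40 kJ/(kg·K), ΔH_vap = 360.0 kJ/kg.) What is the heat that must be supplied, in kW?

Q = 310 kW

liquid -54.1→34.6 °C: 207.56 kJ/kg
vaporisation at 34.6 °C: 360 kJ/kg
vapour 34.6→169 °C: 188.16 kJ/kg
Δh = 207.56 + 360 + 188.16 = 755.72 kJ/kg
Q = ṁ·Δh = 24.64 kg/min × 755.72 kJ/kg = 18621 kJ/min
|Q| = 310.35 kW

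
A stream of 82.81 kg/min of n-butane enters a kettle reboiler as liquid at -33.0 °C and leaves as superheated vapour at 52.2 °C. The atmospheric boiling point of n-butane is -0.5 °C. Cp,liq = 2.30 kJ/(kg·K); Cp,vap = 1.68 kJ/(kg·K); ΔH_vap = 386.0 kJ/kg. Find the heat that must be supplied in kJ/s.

Q = 758 kJ/s

liquid -33.0→-0.5 °C: 74.75 kJ/kg
vaporisation at -0.5 °C: 386 kJ/kg
vapour -0.5→52.2 °C: 88.536 kJ/kg
Δh = 74.75 + 386 + 88.536 = 549.29 kJ/kg
Q = ṁ·Δh = 82.81 kg/min × 549.29 kJ/kg = 45486 kJ/min
|Q| = 758.11 kW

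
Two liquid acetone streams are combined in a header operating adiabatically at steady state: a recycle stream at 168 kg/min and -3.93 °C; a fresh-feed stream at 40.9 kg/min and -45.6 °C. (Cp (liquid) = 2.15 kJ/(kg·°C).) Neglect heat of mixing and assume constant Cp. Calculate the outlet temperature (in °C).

Energy balance with Q = 0: Σ ṁᵢCp,ᵢ(T_out − Tᵢ) = 0
T_out = Σ ṁᵢCp,ᵢTᵢ / Σ ṁᵢCp,ᵢ
      = -5429.4 / 449.13 = -12.088 °C

T_out = -12.1 °C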